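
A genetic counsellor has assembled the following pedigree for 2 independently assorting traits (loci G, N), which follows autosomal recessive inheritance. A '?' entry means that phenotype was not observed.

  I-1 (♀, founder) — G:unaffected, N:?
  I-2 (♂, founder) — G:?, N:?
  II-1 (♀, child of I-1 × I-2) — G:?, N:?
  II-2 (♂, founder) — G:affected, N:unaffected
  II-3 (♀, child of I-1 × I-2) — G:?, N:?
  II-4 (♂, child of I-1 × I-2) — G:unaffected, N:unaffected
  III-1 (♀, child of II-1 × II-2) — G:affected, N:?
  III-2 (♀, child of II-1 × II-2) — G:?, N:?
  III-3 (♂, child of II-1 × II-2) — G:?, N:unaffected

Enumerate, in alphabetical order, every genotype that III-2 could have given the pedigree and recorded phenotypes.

III-2 ∈ {Gg NN, Gg Nn, Gg nn, gg NN, gg Nn, gg nn}

G/I-1 un ·: GG|Gg
G/I-2 ? ·: GG|Gg|gg
G/II-1 ? I-1×I-2: Gg|gg
G/II-2 aff ·: gg
G/II-3 ? I-1×I-2: GG|Gg|gg
G/II-4 un I-1×I-2: GG|Gg
G/III-1 aff II-1×II-2: gg
G/III-2 ? II-1×II-2: Gg|gg
G/III-3 ? II-1×II-2: Gg|gg
⇒ G over [I-1,I-2,II-1,II-2,II-3,II-4,III-1,III-2,III-3]: 76 consistent
N/I-1 ? ·: NN|Nn|nn
N/I-2 ? ·: NN|Nn|nn
N/II-1 ? I-1×I-2: NN|Nn|nn
N/II-2 un ·: NN|Nn
N/II-3 ? I-1×I-2: NN|Nn|nn
N/II-4 un I-1×I-2: NN|Nn
N/III-1 ? II-1×II-2: NN|Nn|nn
N/III-2 ? II-1×II-2: NN|Nn|nn
N/III-3 un II-1×II-2: NN|Nn
⇒ N over [I-1,I-2,II-1,II-2,II-3,II-4,III-1,III-2,III-3]: 705 consistent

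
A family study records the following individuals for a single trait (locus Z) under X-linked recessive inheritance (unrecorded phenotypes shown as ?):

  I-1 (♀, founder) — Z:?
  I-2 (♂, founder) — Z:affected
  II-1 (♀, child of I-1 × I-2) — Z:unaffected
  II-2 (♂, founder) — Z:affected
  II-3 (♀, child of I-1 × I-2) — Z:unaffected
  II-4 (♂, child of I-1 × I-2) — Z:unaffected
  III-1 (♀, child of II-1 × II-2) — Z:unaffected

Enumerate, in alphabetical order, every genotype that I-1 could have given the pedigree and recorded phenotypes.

I-1 ∈ {X^ZX^Z, X^ZX^z}

Z/I-1 ? ·: X^ZX^Z|X^ZX^z
Z/I-2 aff ·: X^zY
Z/II-1 un I-1×I-2: X^ZX^z
Z/II-2 aff ·: X^zY
Z/II-3 un I-1×I-2: X^ZX^z
Z/II-4 un I-1×I-2: X^ZY
Z/III-1 un II-1×II-2: X^ZX^z
⇒ Z over [I-1,I-2,II-1,II-2,II-3,II-4,III-1]: 2 consistent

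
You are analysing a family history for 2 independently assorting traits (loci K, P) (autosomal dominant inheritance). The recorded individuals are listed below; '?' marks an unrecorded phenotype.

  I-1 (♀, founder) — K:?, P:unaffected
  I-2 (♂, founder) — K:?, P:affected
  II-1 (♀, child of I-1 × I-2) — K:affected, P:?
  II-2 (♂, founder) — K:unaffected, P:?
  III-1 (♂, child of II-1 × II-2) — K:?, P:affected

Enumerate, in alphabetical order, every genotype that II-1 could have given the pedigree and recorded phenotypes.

K/I-1 ? ·: kk|Kk|KK
K/I-2 ? ·: kk|Kk|KK
K/II-1 aff I-1×I-2: Kk|KK
K/II-2 un ·: kk
K/III-1 ? II-1×II-2: kk|Kk
⇒ K over [I-1,I-2,II-1,II-2,III-1]: 18 consistent
P/I-1 un ·: pp
P/I-2 aff ·: Pp|PP
P/II-1 ? I-1×I-2: pp|Pp
P/II-2 ? ·: pp|Pp|PP
P/III-1 aff II-1×II-2: Pp|PP
⇒ P over [I-1,I-2,II-1,II-2,III-1]: 12 consistent

II-1 ∈ {KK Pp, KK pp, Kk Pp, Kk pp}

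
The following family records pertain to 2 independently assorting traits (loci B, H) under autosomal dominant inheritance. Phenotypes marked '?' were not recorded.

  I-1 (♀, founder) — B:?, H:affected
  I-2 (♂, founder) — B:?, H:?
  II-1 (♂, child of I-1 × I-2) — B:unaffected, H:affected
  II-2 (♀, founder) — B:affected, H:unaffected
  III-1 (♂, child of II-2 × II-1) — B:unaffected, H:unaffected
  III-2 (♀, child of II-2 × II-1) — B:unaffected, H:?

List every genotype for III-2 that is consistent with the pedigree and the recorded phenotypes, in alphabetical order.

B/I-1 ? ·: bb|Bb
B/I-2 ? ·: bb|Bb
B/II-1 un I-1×I-2: bb
B/II-2 aff ·: Bb
B/III-1 un II-2×II-1: bb
B/III-2 un II-2×II-1: bb
⇒ B over [I-1,I-2,II-1,II-2,III-1,III-2]: 4 consistent
H/I-1 aff ·: Hh|HH
H/I-2 ? ·: hh|Hh|HH
H/II-1 aff I-1×I-2: Hh
H/II-2 un ·: hh
H/III-1 un II-2×II-1: hh
H/III-2 ? II-2×II-1: hh|Hh
⇒ H over [I-1,I-2,II-1,II-2,III-1,III-2]: 10 consistent

III-2 ∈ {bb Hh, bb hh}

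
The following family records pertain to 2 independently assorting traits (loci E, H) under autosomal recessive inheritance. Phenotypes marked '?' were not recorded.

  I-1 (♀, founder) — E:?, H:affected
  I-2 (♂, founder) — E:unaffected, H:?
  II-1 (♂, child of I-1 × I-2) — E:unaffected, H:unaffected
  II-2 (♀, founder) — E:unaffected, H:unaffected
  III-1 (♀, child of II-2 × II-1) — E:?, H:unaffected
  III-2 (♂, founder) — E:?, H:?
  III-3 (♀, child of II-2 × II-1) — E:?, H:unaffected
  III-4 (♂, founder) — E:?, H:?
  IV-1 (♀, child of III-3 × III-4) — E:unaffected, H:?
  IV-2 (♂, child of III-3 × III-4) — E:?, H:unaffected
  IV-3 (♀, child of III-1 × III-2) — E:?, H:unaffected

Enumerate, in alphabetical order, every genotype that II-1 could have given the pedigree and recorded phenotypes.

II-1 ∈ {EE Hh, Ee Hh}

E/I-1 ? ·: EE|Ee|ee
E/I-2 un ·: EE|Ee
E/II-1 un I-1×I-2: EE|Ee
E/II-2 un ·: EE|Ee
E/III-1 ? II-2×II-1: EE|Ee|ee
E/III-2 ? ·: EE|Ee|ee
E/III-3 ? II-2×II-1: EE|Ee|ee
E/III-4 ? ·: EE|Ee|ee
E/IV-1 un III-3×III-4: EE|Ee
E/IV-2 ? III-3×III-4: EE|Ee|ee
E/IV-3 ? III-1×III-2: EE|Ee|ee
⇒ E over [I-1,I-2,II-1,II-2,III-1,III-2,III-3,III-4,IV-1,IV-2,IV-3]: 3453 consistent
H/I-1 aff ·: hh
H/I-2 ? ·: HH|Hh
H/II-1 un I-1×I-2: Hh
H/II-2 un ·: HH|Hh
H/III-1 un II-2×II-1: HH|Hh
H/III-2 ? ·: HH|Hh|hh
H/III-3 un II-2×II-1: HH|Hh
H/III-4 ? ·: HH|Hh|hh
H/IV-1 ? III-3×III-4: HH|Hh|hh
H/IV-2 un III-3×III-4: HH|Hh
H/IV-3 un III-1×III-2: HH|Hh
⇒ H over [I-1,I-2,II-1,II-2,III-1,III-2,III-3,III-4,IV-1,IV-2,IV-3]: 648 consistent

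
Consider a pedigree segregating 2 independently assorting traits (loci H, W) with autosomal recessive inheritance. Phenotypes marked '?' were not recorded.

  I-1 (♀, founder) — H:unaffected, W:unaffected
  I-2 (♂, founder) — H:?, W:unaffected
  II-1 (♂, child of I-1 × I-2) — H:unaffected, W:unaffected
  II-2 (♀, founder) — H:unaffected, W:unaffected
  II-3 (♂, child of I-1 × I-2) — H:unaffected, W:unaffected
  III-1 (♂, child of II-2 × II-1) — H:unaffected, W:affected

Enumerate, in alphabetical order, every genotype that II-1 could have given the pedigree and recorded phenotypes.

II-1 ∈ {HH Ww, Hh Ww}

H/I-1 un ·: HH|Hh
H/I-2 ? ·: HH|Hh|hh
H/II-1 un I-1×I-2: HH|Hh
H/II-2 un ·: HH|Hh
H/II-3 un I-1×I-2: HH|Hh
H/III-1 un II-2×II-1: HH|Hh
⇒ H over [I-1,I-2,II-1,II-2,II-3,III-1]: 53 consistent
W/I-1 un ·: WW|Ww
W/I-2 un ·: WW|Ww
W/II-1 un I-1×I-2: Ww
W/II-2 un ·: Ww
W/II-3 un I-1×I-2: WW|Ww
W/III-1 aff II-2×II-1: ww
⇒ W over [I-1,I-2,II-1,II-2,II-3,III-1]: 6 consistent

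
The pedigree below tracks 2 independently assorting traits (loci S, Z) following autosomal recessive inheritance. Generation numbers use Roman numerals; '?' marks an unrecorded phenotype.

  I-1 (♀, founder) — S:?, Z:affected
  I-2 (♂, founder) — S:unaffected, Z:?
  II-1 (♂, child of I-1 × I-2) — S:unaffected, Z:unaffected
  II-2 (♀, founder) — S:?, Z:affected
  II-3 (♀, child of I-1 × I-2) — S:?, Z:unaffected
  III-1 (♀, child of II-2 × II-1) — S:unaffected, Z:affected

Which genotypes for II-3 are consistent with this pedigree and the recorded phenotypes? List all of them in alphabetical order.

II-3 ∈ {SS Zz, Ss Zz, ss Zz}

S/I-1 ? ·: SS|Ss|ss
S/I-2 un ·: SS|Ss
S/II-1 un I-1×I-2: SS|Ss
S/II-2 ? ·: SS|Ss|ss
S/II-3 ? I-1×I-2: SS|Ss|ss
S/III-1 un II-2×II-1: SS|Ss
⇒ S over [I-1,I-2,II-1,II-2,II-3,III-1]: 82 consistent
Z/I-1 aff ·: zz
Z/I-2 ? ·: ZZ|Zz
Z/II-1 un I-1×I-2: Zz
Z/II-2 aff ·: zz
Z/II-3 un I-1×I-2: Zz
Z/III-1 aff II-2×II-1: zz
⇒ Z over [I-1,I-2,II-1,II-2,II-3,III-1]: 2 consistent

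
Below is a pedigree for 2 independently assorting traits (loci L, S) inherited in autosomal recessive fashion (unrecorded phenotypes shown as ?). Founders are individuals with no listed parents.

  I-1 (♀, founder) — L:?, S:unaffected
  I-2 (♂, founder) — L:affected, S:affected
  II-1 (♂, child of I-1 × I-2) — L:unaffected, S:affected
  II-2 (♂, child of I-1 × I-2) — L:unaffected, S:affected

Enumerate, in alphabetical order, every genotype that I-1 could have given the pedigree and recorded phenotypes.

I-1 ∈ {LL Ss, Ll Ss}

L/I-1 ? ·: LL|Ll
L/I-2 aff ·: ll
L/II-1 un I-1×I-2: Ll
L/II-2 un I-1×I-2: Ll
⇒ L over [I-1,I-2,II-1,II-2]: 2 consistent
S/I-1 un ·: Ss
S/I-2 aff ·: ss
S/II-1 aff I-1×I-2: ss
S/II-2 aff I-1×I-2: ss
⇒ S over [I-1,I-2,II-1,II-2]: 1 consistent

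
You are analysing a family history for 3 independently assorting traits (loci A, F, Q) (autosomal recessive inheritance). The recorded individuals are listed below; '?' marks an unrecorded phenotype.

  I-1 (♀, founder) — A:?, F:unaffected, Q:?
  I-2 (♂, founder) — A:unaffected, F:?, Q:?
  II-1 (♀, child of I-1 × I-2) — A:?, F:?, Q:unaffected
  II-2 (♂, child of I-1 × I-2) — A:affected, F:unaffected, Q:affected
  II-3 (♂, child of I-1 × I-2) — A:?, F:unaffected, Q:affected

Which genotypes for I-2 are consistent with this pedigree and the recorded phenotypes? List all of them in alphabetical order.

A/I-1 ? ·: Aa|aa
A/I-2 un ·: Aa
A/II-1 ? I-1×I-2: AA|Aa|aa
A/II-2 aff I-1×I-2: aa
A/II-3 ? I-1×I-2: AA|Aa|aa
⇒ A over [I-1,I-2,II-1,II-2,II-3]: 13 consistent
F/I-1 un ·: FF|Ff
F/I-2 ? ·: FF|Ff|ff
F/II-1 ? I-1×I-2: FF|Ff|ff
F/II-2 un I-1×I-2: FF|Ff
F/II-3 un I-1×I-2: FF|Ff
⇒ F over [I-1,I-2,II-1,II-2,II-3]: 32 consistent
Q/I-1 ? ·: Qq|qq
Q/I-2 ? ·: Qq|qq
Q/II-1 un I-1×I-2: QQ|Qq
Q/II-2 aff I-1×I-2: qq
Q/II-3 aff I-1×I-2: qq
⇒ Q over [I-1,I-2,II-1,II-2,II-3]: 4 consistent

I-2 ∈ {Aa FF Qq, Aa FF qq, Aa Ff Qq, Aa Ff qq, Aa ff Qq, Aa ff qq}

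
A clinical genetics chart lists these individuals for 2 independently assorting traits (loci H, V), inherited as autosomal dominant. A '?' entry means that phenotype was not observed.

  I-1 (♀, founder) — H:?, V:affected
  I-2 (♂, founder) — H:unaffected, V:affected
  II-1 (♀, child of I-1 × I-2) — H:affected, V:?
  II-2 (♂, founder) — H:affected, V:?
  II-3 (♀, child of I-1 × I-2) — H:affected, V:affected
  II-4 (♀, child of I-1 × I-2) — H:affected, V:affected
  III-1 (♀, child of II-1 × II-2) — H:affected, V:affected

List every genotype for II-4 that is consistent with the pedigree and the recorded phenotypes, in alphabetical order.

II-4 ∈ {Hh VV, Hh Vv}

H/I-1 ? ·: Hh|HH
H/I-2 un ·: hh
H/II-1 aff I-1×I-2: Hh
H/II-2 aff ·: Hh|HH
H/II-3 aff I-1×I-2: Hh
H/II-4 aff I-1×I-2: Hh
H/III-1 aff II-1×II-2: Hh|HH
⇒ H over [I-1,I-2,II-1,II-2,II-3,II-4,III-1]: 8 consistent
V/I-1 aff ·: Vv|VV
V/I-2 aff ·: Vv|VV
V/II-1 ? I-1×I-2: vv|Vv|VV
V/II-2 ? ·: vv|Vv|VV
V/II-3 aff I-1×I-2: Vv|VV
V/II-4 aff I-1×I-2: Vv|VV
V/III-1 aff II-1×II-2: Vv|VV
⇒ V over [I-1,I-2,II-1,II-2,II-3,II-4,III-1]: 120 consistent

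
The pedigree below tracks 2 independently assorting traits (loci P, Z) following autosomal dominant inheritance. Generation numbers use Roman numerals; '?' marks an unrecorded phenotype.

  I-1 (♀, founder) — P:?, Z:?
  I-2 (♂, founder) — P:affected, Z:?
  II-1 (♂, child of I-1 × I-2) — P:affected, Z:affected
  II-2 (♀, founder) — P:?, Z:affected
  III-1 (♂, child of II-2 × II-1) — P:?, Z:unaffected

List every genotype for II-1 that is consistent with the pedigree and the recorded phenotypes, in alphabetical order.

P/I-1 ? ·: pp|Pp|PP
P/I-2 aff ·: Pp|PP
P/II-1 aff I-1×I-2: Pp|PP
P/II-2 ? ·: pp|Pp|PP
P/III-1 ? II-2×II-1: pp|Pp|PP
⇒ P over [I-1,I-2,II-1,II-2,III-1]: 51 consistent
Z/I-1 ? ·: zz|Zz|ZZ
Z/I-2 ? ·: zz|Zz|ZZ
Z/II-1 aff I-1×I-2: Zz
Z/II-2 aff ·: Zz
Z/III-1 un II-2×II-1: zz
⇒ Z over [I-1,I-2,II-1,II-2,III-1]: 7 consistent

II-1 ∈ {PP Zz, Pp Zz}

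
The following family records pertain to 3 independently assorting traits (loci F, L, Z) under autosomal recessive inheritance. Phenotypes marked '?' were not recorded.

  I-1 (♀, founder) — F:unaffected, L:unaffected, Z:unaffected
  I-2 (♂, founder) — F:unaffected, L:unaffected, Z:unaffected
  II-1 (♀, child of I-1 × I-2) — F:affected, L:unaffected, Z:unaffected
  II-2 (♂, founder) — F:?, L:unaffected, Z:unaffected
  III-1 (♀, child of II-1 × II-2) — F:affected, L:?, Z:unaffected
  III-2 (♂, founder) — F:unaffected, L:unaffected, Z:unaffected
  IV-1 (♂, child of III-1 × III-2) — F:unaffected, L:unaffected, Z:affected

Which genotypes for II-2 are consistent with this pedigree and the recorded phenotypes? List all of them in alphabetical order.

II-2 ∈ {Ff LL ZZ, Ff LL Zz, Ff Ll ZZ, Ff Ll Zz, ff LL ZZ, ff LL Zz, ff Ll ZZ, ff Ll Zz}

F/I-1 un ·: Ff
F/I-2 un ·: Ff
F/II-1 aff I-1×I-2: ff
F/II-2 ? ·: Ff|ff
F/III-1 aff II-1×II-2: ff
F/III-2 un ·: FF|Ff
F/IV-1 un III-1×III-2: Ff
⇒ F over [I-1,I-2,II-1,II-2,III-1,III-2,IV-1]: 4 consistent
L/I-1 un ·: LL|Ll
L/I-2 un ·: LL|Ll
L/II-1 un I-1×I-2: LL|Ll
L/II-2 un ·: LL|Ll
L/III-1 ? II-1×II-2: LL|Ll|ll
L/III-2 un ·: LL|Ll
L/IV-1 un III-1×III-2: LL|Ll
⇒ L over [I-1,I-2,II-1,II-2,III-1,III-2,IV-1]: 88 consistent
Z/I-1 un ·: ZZ|Zz
Z/I-2 un ·: ZZ|Zz
Z/II-1 un I-1×I-2: ZZ|Zz
Z/II-2 un ·: ZZ|Zz
Z/III-1 un II-1×II-2: Zz
Z/III-2 un ·: Zz
Z/IV-1 aff III-1×III-2: zz
⇒ Z over [I-1,I-2,II-1,II-2,III-1,III-2,IV-1]: 10 consistent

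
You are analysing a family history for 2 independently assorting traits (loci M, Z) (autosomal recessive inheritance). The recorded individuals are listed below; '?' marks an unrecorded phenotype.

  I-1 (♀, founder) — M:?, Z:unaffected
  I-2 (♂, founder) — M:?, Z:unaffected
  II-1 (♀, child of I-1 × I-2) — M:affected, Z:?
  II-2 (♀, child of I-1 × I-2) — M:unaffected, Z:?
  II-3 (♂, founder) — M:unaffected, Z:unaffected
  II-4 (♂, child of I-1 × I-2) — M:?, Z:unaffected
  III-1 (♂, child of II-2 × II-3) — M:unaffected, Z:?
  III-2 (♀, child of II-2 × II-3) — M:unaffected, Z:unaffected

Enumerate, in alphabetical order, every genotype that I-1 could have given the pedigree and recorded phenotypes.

M/I-1 ? ·: Mm|mm
M/I-2 ? ·: Mm|mm
M/II-1 aff I-1×I-2: mm
M/II-2 un I-1×I-2: MM|Mm
M/II-3 un ·: MM|Mm
M/II-4 ? I-1×I-2: MM|Mm|mm
M/III-1 un II-2×II-3: MM|Mm
M/III-2 un II-2×II-3: MM|Mm
⇒ M over [I-1,I-2,II-1,II-2,II-3,II-4,III-1,III-2]: 71 consistent
Z/I-1 un ·: ZZ|Zz
Z/I-2 un ·: ZZ|Zz
Z/II-1 ? I-1×I-2: ZZ|Zz|zz
Z/II-2 ? I-1×I-2: ZZ|Zz|zz
Z/II-3 un ·: ZZ|Zz
Z/II-4 un I-1×I-2: ZZ|Zz
Z/III-1 ? II-2×II-3: ZZ|Zz|zz
Z/III-2 un II-2×II-3: ZZ|Zz
⇒ Z over [I-1,I-2,II-1,II-2,II-3,II-4,III-1,III-2]: 233 consistent

I-1 ∈ {Mm ZZ, Mm Zz, mm ZZ, mm Zz}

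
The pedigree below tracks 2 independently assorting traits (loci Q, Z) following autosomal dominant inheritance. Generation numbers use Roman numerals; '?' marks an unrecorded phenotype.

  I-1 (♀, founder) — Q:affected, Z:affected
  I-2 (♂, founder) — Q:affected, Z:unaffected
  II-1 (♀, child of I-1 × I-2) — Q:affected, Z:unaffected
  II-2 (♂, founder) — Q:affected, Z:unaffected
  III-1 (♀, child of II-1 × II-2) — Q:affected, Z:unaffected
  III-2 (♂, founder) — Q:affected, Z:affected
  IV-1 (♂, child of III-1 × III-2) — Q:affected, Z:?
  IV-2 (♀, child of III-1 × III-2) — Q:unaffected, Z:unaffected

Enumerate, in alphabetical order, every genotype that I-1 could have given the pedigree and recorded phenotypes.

I-1 ∈ {QQ Zz, Qq Zz}

Q/I-1 aff ·: Qq|QQ
Q/I-2 aff ·: Qq|QQ
Q/II-1 aff I-1×I-2: Qq|QQ
Q/II-2 aff ·: Qq|QQ
Q/III-1 aff II-1×II-2: Qq
Q/III-2 aff ·: Qq
Q/IV-1 aff III-1×III-2: Qq|QQ
Q/IV-2 un III-1×III-2: qq
⇒ Q over [I-1,I-2,II-1,II-2,III-1,III-2,IV-1,IV-2]: 20 consistent
Z/I-1 aff ·: Zz
Z/I-2 un ·: zz
Z/II-1 un I-1×I-2: zz
Z/II-2 un ·: zz
Z/III-1 un II-1×II-2: zz
Z/III-2 aff ·: Zz
Z/IV-1 ? III-1×III-2: zz|Zz
Z/IV-2 un III-1×III-2: zz
⇒ Z over [I-1,I-2,II-1,II-2,III-1,III-2,IV-1,IV-2]: 2 consistent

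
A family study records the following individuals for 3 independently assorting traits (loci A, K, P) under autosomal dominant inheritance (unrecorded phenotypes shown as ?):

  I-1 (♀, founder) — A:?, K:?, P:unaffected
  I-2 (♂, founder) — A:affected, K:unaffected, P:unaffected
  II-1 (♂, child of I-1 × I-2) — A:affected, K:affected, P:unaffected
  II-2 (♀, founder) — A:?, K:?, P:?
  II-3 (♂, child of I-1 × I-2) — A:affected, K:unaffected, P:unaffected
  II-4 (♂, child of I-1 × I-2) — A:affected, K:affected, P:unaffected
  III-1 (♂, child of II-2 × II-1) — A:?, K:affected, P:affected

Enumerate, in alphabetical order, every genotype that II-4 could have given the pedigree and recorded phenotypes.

II-4 ∈ {AA Kk pp, Aa Kk pp}

A/I-1 ? ·: aa|Aa|AA
A/I-2 aff ·: Aa|AA
A/II-1 aff I-1×I-2: Aa|AA
A/II-2 ? ·: aa|Aa|AA
A/II-3 aff I-1×I-2: Aa|AA
A/II-4 aff I-1×I-2: Aa|AA
A/III-1 ? II-2×II-1: aa|Aa|AA
⇒ A over [I-1,I-2,II-1,II-2,II-3,II-4,III-1]: 150 consistent
K/I-1 ? ·: Kk
K/I-2 un ·: kk
K/II-1 aff I-1×I-2: Kk
K/II-2 ? ·: kk|Kk|KK
K/II-3 un I-1×I-2: kk
K/II-4 aff I-1×I-2: Kk
K/III-1 aff II-2×II-1: Kk|KK
⇒ K over [I-1,I-2,II-1,II-2,II-3,II-4,III-1]: 5 consistent
P/I-1 un ·: pp
P/I-2 un ·: pp
P/II-1 un I-1×I-2: pp
P/II-2 ? ·: Pp|PP
P/II-3 un I-1×I-2: pp
P/II-4 un I-1×I-2: pp
P/III-1 aff II-2×II-1: Pp
⇒ P over [I-1,I-2,II-1,II-2,II-3,II-4,III-1]: 2 consistent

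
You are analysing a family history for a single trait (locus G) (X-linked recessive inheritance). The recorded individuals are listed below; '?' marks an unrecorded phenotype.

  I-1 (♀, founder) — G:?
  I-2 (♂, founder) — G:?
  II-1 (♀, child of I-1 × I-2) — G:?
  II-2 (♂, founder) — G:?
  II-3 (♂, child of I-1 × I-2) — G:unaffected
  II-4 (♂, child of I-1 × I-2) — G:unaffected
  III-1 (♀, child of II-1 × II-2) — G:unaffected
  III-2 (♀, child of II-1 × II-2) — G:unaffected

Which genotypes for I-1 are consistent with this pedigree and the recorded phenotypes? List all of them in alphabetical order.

I-1 ∈ {X^GX^G, X^GX^g}

G/I-1 ? ·: X^GX^G|X^GX^g
G/I-2 ? ·: X^GY|X^gY
G/II-1 ? I-1×I-2: X^GX^G|X^GX^g|X^gX^g
G/II-2 ? ·: X^GY|X^gY
G/II-3 un I-1×I-2: X^GY
G/II-4 un I-1×I-2: X^GY
G/III-1 un II-1×II-2: X^GX^G|X^GX^g
G/III-2 un II-1×II-2: X^GX^G|X^GX^g
⇒ G over [I-1,I-2,II-1,II-2,II-3,II-4,III-1,III-2]: 20 consistent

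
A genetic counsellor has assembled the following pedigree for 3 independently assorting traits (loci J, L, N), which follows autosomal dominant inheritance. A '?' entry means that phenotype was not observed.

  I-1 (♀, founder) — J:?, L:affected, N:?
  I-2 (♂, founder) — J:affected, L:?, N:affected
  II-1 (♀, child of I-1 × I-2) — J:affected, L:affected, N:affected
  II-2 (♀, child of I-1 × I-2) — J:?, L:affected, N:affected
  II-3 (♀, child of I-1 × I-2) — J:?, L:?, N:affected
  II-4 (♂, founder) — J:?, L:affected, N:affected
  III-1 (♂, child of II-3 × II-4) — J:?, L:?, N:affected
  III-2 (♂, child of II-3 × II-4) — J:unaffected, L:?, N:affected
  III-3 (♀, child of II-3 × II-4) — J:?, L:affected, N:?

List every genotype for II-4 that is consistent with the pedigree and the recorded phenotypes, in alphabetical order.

J/I-1 ? ·: jj|Jj|JJ
J/I-2 aff ·: Jj|JJ
J/II-1 aff I-1×I-2: Jj|JJ
J/II-2 ? I-1×I-2: jj|Jj|JJ
J/II-3 ? I-1×I-2: jj|Jj
J/II-4 ? ·: jj|Jj
J/III-1 ? II-3×II-4: jj|Jj|JJ
J/III-2 un II-3×II-4: jj
J/III-3 ? II-3×II-4: jj|Jj|JJ
⇒ J over [I-1,I-2,II-1,II-2,II-3,II-4,III-1,III-2,III-3]: 261 consistent
L/I-1 aff ·: Ll|LL
L/I-2 ? ·: ll|Ll|LL
L/II-1 aff I-1×I-2: Ll|LL
L/II-2 aff I-1×I-2: Ll|LL
L/II-3 ? I-1×I-2: ll|Ll|LL
L/II-4 aff ·: Ll|LL
L/III-1 ? II-3×II-4: ll|Ll|LL
L/III-2 ? II-3×II-4: ll|Ll|LL
L/III-3 aff II-3×II-4: Ll|LL
⇒ L over [I-1,I-2,II-1,II-2,II-3,II-4,III-1,III-2,III-3]: 506 consistent
N/I-1 ? ·: nn|Nn|NN
N/I-2 aff ·: Nn|NN
N/II-1 aff I-1×I-2: Nn|NN
N/II-2 aff I-1×I-2: Nn|NN
N/II-3 aff I-1×I-2: Nn|NN
N/II-4 aff ·: Nn|NN
N/III-1 aff II-3×II-4: Nn|NN
N/III-2 aff II-3×II-4: Nn|NN
N/III-3 ? II-3×II-4: nn|Nn|NN
⇒ N over [I-1,I-2,II-1,II-2,II-3,II-4,III-1,III-2,III-3]: 397 consistent

II-4 ∈ {Jj LL NN, Jj LL Nn, Jj Ll NN, Jj Ll Nn, jj LL NN, jj LL Nn, jj Ll NN, jj Ll Nn}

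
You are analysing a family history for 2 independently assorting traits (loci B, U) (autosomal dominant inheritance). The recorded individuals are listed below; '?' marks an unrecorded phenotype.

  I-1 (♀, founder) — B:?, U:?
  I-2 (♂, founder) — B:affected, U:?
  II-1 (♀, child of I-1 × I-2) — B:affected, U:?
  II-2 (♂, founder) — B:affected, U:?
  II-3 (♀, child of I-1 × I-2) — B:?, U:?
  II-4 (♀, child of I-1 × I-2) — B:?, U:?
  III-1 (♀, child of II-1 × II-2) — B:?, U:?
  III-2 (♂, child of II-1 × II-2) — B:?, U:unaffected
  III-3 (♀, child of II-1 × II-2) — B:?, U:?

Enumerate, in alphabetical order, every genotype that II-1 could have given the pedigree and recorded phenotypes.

B/I-1 ? ·: bb|Bb|BB
B/I-2 aff ·: Bb|BB
B/II-1 aff I-1×I-2: Bb|BB
B/II-2 aff ·: Bb|BB
B/II-3 ? I-1×I-2: bb|Bb|BB
B/II-4 ? I-1×I-2: bb|Bb|BB
B/III-1 ? II-1×II-2: bb|Bb|BB
B/III-2 ? II-1×II-2: bb|Bb|BB
B/III-3 ? II-1×II-2: bb|Bb|BB
⇒ B over [I-1,I-2,II-1,II-2,II-3,II-4,III-1,III-2,III-3]: 932 consistent
U/I-1 ? ·: uu|Uu|UU
U/I-2 ? ·: uu|Uu|UU
U/II-1 ? I-1×I-2: uu|Uu
U/II-2 ? ·: uu|Uu
U/II-3 ? I-1×I-2: uu|Uu|UU
U/II-4 ? I-1×I-2: uu|Uu|UU
U/III-1 ? II-1×II-2: uu|Uu|UU
U/III-2 un II-1×II-2: uu
U/III-3 ? II-1×II-2: uu|Uu|UU
⇒ U over [I-1,I-2,II-1,II-2,II-3,II-4,III-1,III-2,III-3]: 441 consistent

II-1 ∈ {BB Uu, BB uu, Bb Uu, Bb uu}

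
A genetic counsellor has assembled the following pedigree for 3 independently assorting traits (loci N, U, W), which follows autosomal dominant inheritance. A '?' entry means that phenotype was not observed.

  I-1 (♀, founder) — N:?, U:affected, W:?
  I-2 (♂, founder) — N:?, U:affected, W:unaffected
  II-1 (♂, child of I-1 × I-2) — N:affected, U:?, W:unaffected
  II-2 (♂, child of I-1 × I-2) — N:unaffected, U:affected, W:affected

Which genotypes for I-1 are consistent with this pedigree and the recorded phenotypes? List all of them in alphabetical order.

I-1 ∈ {Nn UU Ww, Nn Uu Ww, nn UU Ww, nn Uu Ww}

N/I-1 ? ·: nn|Nn
N/I-2 ? ·: nn|Nn
N/II-1 aff I-1×I-2: Nn|NN
N/II-2 un I-1×I-2: nn
⇒ N over [I-1,I-2,II-1,II-2]: 4 consistent
U/I-1 aff ·: Uu|UU
U/I-2 aff ·: Uu|UU
U/II-1 ? I-1×I-2: uu|Uu|UU
U/II-2 aff I-1×I-2: Uu|UU
⇒ U over [I-1,I-2,II-1,II-2]: 15 consistent
W/I-1 ? ·: Ww
W/I-2 un ·: ww
W/II-1 un I-1×I-2: ww
W/II-2 aff I-1×I-2: Ww
⇒ W over [I-1,I-2,II-1,II-2]: 1 consistent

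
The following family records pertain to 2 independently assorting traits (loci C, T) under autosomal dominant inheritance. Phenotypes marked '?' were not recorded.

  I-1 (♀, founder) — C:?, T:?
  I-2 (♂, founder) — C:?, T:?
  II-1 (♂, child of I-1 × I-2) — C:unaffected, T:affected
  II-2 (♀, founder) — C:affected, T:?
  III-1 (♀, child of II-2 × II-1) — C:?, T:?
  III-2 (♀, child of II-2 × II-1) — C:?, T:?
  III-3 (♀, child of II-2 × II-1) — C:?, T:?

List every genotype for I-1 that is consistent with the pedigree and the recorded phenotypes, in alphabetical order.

I-1 ∈ {Cc TT, Cc Tt, Cc tt, cc TT, cc Tt, cc tt}

C/I-1 ? ·: cc|Cc
C/I-2 ? ·: cc|Cc
C/II-1 un I-1×I-2: cc
C/II-2 aff ·: Cc|CC
C/III-1 ? II-2×II-1: cc|Cc
C/III-2 ? II-2×II-1: cc|Cc
C/III-3 ? II-2×II-1: cc|Cc
⇒ C over [I-1,I-2,II-1,II-2,III-1,III-2,III-3]: 36 consistent
T/I-1 ? ·: tt|Tt|TT
T/I-2 ? ·: tt|Tt|TT
T/II-1 aff I-1×I-2: Tt|TT
T/II-2 ? ·: tt|Tt|TT
T/III-1 ? II-2×II-1: tt|Tt|TT
T/III-2 ? II-2×II-1: tt|Tt|TT
T/III-3 ? II-2×II-1: tt|Tt|TT
⇒ T over [I-1,I-2,II-1,II-2,III-1,III-2,III-3]: 341 consistent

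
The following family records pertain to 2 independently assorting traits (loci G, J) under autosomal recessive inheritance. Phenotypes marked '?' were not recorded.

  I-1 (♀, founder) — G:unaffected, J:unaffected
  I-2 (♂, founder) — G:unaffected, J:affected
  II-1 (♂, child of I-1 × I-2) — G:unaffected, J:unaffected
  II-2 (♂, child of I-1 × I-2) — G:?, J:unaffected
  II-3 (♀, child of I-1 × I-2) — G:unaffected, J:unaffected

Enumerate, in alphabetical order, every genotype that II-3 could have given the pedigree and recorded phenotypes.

G/I-1 un ·: GG|Gg
G/I-2 un ·: GG|Gg
G/II-1 un I-1×I-2: GG|Gg
G/II-2 ? I-1×I-2: GG|Gg|gg
G/II-3 un I-1×I-2: GG|Gg
⇒ G over [I-1,I-2,II-1,II-2,II-3]: 29 consistent
J/I-1 un ·: JJ|Jj
J/I-2 aff ·: jj
J/II-1 un I-1×I-2: Jj
J/II-2 un I-1×I-2: Jj
J/II-3 un I-1×I-2: Jj
⇒ J over [I-1,I-2,II-1,II-2,II-3]: 2 consistent

II-3 ∈ {GG Jj, Gg Jj}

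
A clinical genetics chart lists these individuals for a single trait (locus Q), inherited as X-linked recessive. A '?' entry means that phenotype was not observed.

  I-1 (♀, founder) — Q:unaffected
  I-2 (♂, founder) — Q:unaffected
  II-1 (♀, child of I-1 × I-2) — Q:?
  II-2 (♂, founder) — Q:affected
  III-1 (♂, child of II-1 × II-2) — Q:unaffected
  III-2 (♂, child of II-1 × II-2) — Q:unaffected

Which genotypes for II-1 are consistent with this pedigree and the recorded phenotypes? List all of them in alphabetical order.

Q/I-1 un ·: X^QX^Q|X^QX^q
Q/I-2 un ·: X^QY
Q/II-1 ? I-1×I-2: X^QX^Q|X^QX^q
Q/II-2 aff ·: X^qY
Q/III-1 un II-1×II-2: X^QY
Q/III-2 un II-1×II-2: X^QY
⇒ Q over [I-1,I-2,II-1,II-2,III-1,III-2]: 3 consistent

II-1 ∈ {X^QX^Q, X^QX^q}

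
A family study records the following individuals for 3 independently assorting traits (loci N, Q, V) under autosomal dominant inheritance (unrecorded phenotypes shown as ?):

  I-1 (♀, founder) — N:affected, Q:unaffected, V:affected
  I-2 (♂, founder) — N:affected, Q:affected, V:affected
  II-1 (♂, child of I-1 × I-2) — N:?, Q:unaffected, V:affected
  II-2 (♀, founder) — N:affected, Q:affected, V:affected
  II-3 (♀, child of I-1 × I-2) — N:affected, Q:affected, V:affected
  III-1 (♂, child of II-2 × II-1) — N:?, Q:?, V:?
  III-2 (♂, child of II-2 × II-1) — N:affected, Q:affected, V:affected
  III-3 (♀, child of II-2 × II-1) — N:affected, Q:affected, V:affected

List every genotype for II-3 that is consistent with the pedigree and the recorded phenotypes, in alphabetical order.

N/I-1 aff ·: Nn|NN
N/I-2 aff ·: Nn|NN
N/II-1 ? I-1×I-2: nn|Nn|NN
N/II-2 aff ·: Nn|NN
N/II-3 aff I-1×I-2: Nn|NN
N/III-1 ? II-2×II-1: nn|Nn|NN
N/III-2 aff II-2×II-1: Nn|NN
N/III-3 aff II-2×II-1: Nn|NN
⇒ N over [I-1,I-2,II-1,II-2,II-3,III-1,III-2,III-3]: 189 consistent
Q/I-1 un ·: qq
Q/I-2 aff ·: Qq
Q/II-1 un I-1×I-2: qq
Q/II-2 aff ·: Qq|QQ
Q/II-3 aff I-1×I-2: Qq
Q/III-1 ? II-2×II-1: qq|Qq
Q/III-2 aff II-2×II-1: Qq
Q/III-3 aff II-2×II-1: Qq
⇒ Q over [I-1,I-2,II-1,II-2,II-3,III-1,III-2,III-3]: 3 consistent
V/I-1 aff ·: Vv|VV
V/I-2 aff ·: Vv|VV
V/II-1 aff I-1×I-2: Vv|VV
V/II-2 aff ·: Vv|VV
V/II-3 aff I-1×I-2: Vv|VV
V/III-1 ? II-2×II-1: vv|Vv|VV
V/III-2 aff II-2×II-1: Vv|VV
V/III-3 aff II-2×II-1: Vv|VV
⇒ V over [I-1,I-2,II-1,II-2,II-3,III-1,III-2,III-3]: 183 consistent

II-3 ∈ {NN Qq VV, NN Qq Vv, Nn Qq VV, Nn Qq Vv}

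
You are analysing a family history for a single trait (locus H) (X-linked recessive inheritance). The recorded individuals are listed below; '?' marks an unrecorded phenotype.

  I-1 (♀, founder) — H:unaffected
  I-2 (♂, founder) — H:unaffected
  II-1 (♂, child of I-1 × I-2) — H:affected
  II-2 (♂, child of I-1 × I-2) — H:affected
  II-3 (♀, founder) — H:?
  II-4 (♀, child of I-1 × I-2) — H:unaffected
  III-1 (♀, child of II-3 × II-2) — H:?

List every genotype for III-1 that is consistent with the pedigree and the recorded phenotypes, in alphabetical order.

H/I-1 un ·: X^HX^h
H/I-2 un ·: X^HY
H/II-1 aff I-1×I-2: X^hY
H/II-2 aff I-1×I-2: X^hY
H/II-3 ? ·: X^HX^H|X^HX^h|X^hX^h
H/II-4 un I-1×I-2: X^HX^H|X^HX^h
H/III-1 ? II-3×II-2: X^HX^h|X^hX^h
⇒ H over [I-1,I-2,II-1,II-2,II-3,II-4,III-1]: 8 consistent

III-1 ∈ {X^HX^h, X^hX^h}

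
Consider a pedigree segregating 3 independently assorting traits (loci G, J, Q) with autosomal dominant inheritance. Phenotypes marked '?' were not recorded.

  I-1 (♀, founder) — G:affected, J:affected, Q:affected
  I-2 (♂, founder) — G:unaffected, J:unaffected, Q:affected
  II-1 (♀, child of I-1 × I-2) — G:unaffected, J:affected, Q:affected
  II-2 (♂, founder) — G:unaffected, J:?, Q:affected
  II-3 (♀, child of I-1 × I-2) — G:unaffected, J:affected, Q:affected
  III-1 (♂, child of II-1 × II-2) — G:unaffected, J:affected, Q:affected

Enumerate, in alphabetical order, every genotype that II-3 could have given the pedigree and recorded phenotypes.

G/I-1 aff ·: Gg
G/I-2 un ·: gg
G/II-1 un I-1×I-2: gg
G/II-2 un ·: gg
G/II-3 un I-1×I-2: gg
G/III-1 un II-1×II-2: gg
⇒ G over [I-1,I-2,II-1,II-2,II-3,III-1]: 1 consistent
J/I-1 aff ·: Jj|JJ
J/I-2 un ·: jj
J/II-1 aff I-1×I-2: Jj
J/II-2 ? ·: jj|Jj|JJ
J/II-3 aff I-1×I-2: Jj
J/III-1 aff II-1×II-2: Jj|JJ
⇒ J over [I-1,I-2,II-1,II-2,II-3,III-1]: 10 consistent
Q/I-1 aff ·: Qq|QQ
Q/I-2 aff ·: Qq|QQ
Q/II-1 aff I-1×I-2: Qq|QQ
Q/II-2 aff ·: Qq|QQ
Q/II-3 aff I-1×I-2: Qq|QQ
Q/III-1 aff II-1×II-2: Qq|QQ
⇒ Q over [I-1,I-2,II-1,II-2,II-3,III-1]: 45 consistent

II-3 ∈ {gg Jj QQ, gg Jj Qq}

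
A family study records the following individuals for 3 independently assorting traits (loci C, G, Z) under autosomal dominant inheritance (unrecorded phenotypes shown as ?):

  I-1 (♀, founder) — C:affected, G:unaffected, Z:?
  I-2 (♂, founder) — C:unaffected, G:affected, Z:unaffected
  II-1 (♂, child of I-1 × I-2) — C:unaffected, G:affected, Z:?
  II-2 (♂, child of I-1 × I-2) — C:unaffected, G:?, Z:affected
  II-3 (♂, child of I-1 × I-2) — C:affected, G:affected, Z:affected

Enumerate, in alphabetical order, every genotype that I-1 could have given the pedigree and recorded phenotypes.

C/I-1 aff ·: Cc
C/I-2 un ·: cc
C/II-1 un I-1×I-2: cc
C/II-2 un I-1×I-2: cc
C/II-3 aff I-1×I-2: Cc
⇒ C over [I-1,I-2,II-1,II-2,II-3]: 1 consistent
G/I-1 un ·: gg
G/I-2 aff ·: Gg|GG
G/II-1 aff I-1×I-2: Gg
G/II-2 ? I-1×I-2: gg|Gg
G/II-3 aff I-1×I-2: Gg
⇒ G over [I-1,I-2,II-1,II-2,II-3]: 3 consistent
Z/I-1 ? ·: Zz|ZZ
Z/I-2 un ·: zz
Z/II-1 ? I-1×I-2: zz|Zz
Z/II-2 aff I-1×I-2: Zz
Z/II-3 aff I-1×I-2: Zz
⇒ Z over [I-1,I-2,II-1,II-2,II-3]: 3 consistent

I-1 ∈ {Cc gg ZZ, Cc gg Zz}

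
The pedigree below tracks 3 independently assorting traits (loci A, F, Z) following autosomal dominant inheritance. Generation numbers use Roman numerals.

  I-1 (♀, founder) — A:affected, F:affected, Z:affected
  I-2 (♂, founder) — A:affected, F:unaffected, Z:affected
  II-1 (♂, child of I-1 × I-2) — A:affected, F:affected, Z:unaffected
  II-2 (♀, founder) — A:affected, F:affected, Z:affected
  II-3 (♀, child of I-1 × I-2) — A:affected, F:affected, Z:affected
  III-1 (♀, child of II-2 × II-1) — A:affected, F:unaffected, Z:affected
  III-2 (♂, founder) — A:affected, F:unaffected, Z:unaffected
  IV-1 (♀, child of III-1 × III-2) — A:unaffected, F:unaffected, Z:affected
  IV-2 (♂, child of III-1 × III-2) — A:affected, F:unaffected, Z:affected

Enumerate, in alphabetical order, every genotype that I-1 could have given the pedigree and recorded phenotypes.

A/I-1 aff ·: Aa|AA
A/I-2 aff ·: Aa|AA
A/II-1 aff I-1×I-2: Aa|AA
A/II-2 aff ·: Aa|AA
A/II-3 aff I-1×I-2: Aa|AA
A/III-1 aff II-2×II-1: Aa
A/III-2 aff ·: Aa
A/IV-1 un III-1×III-2: aa
A/IV-2 aff III-1×III-2: Aa|AA
⇒ A over [I-1,I-2,II-1,II-2,II-3,III-1,III-2,IV-1,IV-2]: 38 consistent
F/I-1 aff ·: Ff|FF
F/I-2 un ·: ff
F/II-1 aff I-1×I-2: Ff
F/II-2 aff ·: Ff
F/II-3 aff I-1×I-2: Ff
F/III-1 un II-2×II-1: ff
F/III-2 un ·: ff
F/IV-1 un III-1×III-2: ff
F/IV-2 un III-1×III-2: ff
⇒ F over [I-1,I-2,II-1,II-2,II-3,III-1,III-2,IV-1,IV-2]: 2 consistent
Z/I-1 aff ·: Zz
Z/I-2 aff ·: Zz
Z/II-1 un I-1×I-2: zz
Z/II-2 aff ·: Zz|ZZ
Z/II-3 aff I-1×I-2: Zz|ZZ
Z/III-1 aff II-2×II-1: Zz
Z/III-2 un ·: zz
Z/IV-1 aff III-1×III-2: Zz
Z/IV-2 aff III-1×III-2: Zz
⇒ Z over [I-1,I-2,II-1,II-2,II-3,III-1,III-2,IV-1,IV-2]: 4 consistent

I-1 ∈ {AA FF Zz, AA Ff Zz, Aa FF Zz, Aa Ff Zz}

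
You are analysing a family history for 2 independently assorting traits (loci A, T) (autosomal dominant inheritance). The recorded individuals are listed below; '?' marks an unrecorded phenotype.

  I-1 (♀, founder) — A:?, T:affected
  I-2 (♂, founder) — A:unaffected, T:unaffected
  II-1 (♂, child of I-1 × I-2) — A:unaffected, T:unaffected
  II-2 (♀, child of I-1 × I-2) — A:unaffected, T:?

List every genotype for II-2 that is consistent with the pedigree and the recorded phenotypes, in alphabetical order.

A/I-1 ? ·: aa|Aa
A/I-2 un ·: aa
A/II-1 un I-1×I-2: aa
A/II-2 un I-1×I-2: aa
⇒ A over [I-1,I-2,II-1,II-2]: 2 consistent
T/I-1 aff ·: Tt
T/I-2 un ·: tt
T/II-1 un I-1×I-2: tt
T/II-2 ? I-1×I-2: tt|Tt
⇒ T over [I-1,I-2,II-1,II-2]: 2 consistent

II-2 ∈ {aa Tt, aa tt}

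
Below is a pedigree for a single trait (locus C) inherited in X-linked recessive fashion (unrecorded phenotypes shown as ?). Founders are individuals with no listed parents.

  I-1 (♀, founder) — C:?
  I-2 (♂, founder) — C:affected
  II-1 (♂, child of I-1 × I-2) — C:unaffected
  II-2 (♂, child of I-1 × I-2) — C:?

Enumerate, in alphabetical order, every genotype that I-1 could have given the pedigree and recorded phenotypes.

C/I-1 ? ·: X^CX^C|X^CX^c
C/I-2 aff ·: X^cY
C/II-1 un I-1×I-2: X^CY
C/II-2 ? I-1×I-2: X^CY|X^cY
⇒ C over [I-1,I-2,II-1,II-2]: 3 consistent

I-1 ∈ {X^CX^C, X^CX^c}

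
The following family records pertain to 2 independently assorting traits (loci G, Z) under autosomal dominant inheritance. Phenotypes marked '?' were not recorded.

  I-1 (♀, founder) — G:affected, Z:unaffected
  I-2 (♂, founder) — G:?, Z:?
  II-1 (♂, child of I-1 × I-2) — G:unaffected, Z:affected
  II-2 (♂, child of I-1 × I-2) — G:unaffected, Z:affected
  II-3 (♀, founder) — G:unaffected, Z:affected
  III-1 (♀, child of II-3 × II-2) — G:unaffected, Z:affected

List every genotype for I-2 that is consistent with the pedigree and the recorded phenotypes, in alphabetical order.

I-2 ∈ {Gg ZZ, Gg Zz, gg ZZ, gg Zz}

G/I-1 aff ·: Gg
G/I-2 ? ·: gg|Gg
G/II-1 un I-1×I-2: gg
G/II-2 un I-1×I-2: gg
G/II-3 un ·: gg
G/III-1 un II-3×II-2: gg
⇒ G over [I-1,I-2,II-1,II-2,II-3,III-1]: 2 consistent
Z/I-1 un ·: zz
Z/I-2 ? ·: Zz|ZZ
Z/II-1 aff I-1×I-2: Zz
Z/II-2 aff I-1×I-2: Zz
Z/II-3 aff ·: Zz|ZZ
Z/III-1 aff II-3×II-2: Zz|ZZ
⇒ Z over [I-1,I-2,II-1,II-2,II-3,III-1]: 8 consistent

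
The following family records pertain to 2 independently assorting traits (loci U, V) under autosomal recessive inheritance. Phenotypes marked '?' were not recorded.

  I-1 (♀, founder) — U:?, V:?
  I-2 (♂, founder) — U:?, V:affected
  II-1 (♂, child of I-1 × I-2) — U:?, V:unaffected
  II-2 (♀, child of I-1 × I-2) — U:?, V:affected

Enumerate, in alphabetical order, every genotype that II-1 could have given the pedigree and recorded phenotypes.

II-1 ∈ {UU Vv, Uu Vv, uu Vv}

U/I-1 ? ·: UU|Uu|uu
U/I-2 ? ·: UU|Uu|uu
U/II-1 ? I-1×I-2: UU|Uu|uu
U/II-2 ? I-1×I-2: UU|Uu|uu
⇒ U over [I-1,I-2,II-1,II-2]: 29 consistent
V/I-1 ? ·: Vv
V/I-2 aff ·: vv
V/II-1 un I-1×I-2: Vv
V/II-2 aff I-1×I-2: vv
⇒ V over [I-1,I-2,II-1,II-2]: 1 consistent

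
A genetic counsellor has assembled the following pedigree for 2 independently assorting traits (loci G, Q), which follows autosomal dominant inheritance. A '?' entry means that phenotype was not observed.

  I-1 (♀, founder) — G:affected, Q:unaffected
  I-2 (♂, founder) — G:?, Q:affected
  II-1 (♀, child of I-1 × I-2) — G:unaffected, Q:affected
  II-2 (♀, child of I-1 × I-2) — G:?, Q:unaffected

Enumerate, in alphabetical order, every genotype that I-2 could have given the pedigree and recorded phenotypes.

I-2 ∈ {Gg Qq, gg Qq}

G/I-1 aff ·: Gg
G/I-2 ? ·: gg|Gg
G/II-1 un I-1×I-2: gg
G/II-2 ? I-1×I-2: gg|Gg|GG
⇒ G over [I-1,I-2,II-1,II-2]: 5 consistent
Q/I-1 un ·: qq
Q/I-2 aff ·: Qq
Q/II-1 aff I-1×I-2: Qq
Q/II-2 un I-1×I-2: qq
⇒ Q over [I-1,I-2,II-1,II-2]: 1 consistent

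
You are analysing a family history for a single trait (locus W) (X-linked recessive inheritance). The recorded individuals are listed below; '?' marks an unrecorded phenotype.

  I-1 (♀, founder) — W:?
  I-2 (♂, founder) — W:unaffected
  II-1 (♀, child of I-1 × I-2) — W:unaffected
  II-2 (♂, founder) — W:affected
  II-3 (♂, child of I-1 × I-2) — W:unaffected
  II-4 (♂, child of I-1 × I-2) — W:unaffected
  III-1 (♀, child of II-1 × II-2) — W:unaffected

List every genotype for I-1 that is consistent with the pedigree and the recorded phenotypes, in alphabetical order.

I-1 ∈ {X^WX^W, X^WX^w}

W/I-1 ? ·: X^WX^W|X^WX^w
W/I-2 un ·: X^WY
W/II-1 un I-1×I-2: X^WX^W|X^WX^w
W/II-2 aff ·: X^wY
W/II-3 un I-1×I-2: X^WY
W/II-4 un I-1×I-2: X^WY
W/III-1 un II-1×II-2: X^WX^w
⇒ W over [I-1,I-2,II-1,II-2,II-3,II-4,III-1]: 3 consistent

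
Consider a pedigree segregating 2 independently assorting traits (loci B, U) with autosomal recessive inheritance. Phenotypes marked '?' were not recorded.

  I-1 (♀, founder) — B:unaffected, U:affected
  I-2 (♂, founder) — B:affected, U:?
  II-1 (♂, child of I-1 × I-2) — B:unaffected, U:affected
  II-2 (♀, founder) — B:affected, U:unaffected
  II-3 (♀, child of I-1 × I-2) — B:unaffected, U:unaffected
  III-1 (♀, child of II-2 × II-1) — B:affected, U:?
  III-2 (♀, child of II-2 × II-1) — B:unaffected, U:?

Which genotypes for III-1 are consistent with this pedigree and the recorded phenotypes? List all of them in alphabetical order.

III-1 ∈ {bb Uu, bb uu}

B/I-1 un ·: BB|Bb
B/I-2 aff ·: bb
B/II-1 un I-1×I-2: Bb
B/II-2 aff ·: bb
B/II-3 un I-1×I-2: Bb
B/III-1 aff II-2×II-1: bb
B/III-2 un II-2×II-1: Bb
⇒ B over [I-1,I-2,II-1,II-2,II-3,III-1,III-2]: 2 consistent
U/I-1 aff ·: uu
U/I-2 ? ·: Uu
U/II-1 aff I-1×I-2: uu
U/II-2 un ·: UU|Uu
U/II-3 un I-1×I-2: Uu
U/III-1 ? II-2×II-1: Uu|uu
U/III-2 ? II-2×II-1: Uu|uu
⇒ U over [I-1,I-2,II-1,II-2,II-3,III-1,III-2]: 5 consistent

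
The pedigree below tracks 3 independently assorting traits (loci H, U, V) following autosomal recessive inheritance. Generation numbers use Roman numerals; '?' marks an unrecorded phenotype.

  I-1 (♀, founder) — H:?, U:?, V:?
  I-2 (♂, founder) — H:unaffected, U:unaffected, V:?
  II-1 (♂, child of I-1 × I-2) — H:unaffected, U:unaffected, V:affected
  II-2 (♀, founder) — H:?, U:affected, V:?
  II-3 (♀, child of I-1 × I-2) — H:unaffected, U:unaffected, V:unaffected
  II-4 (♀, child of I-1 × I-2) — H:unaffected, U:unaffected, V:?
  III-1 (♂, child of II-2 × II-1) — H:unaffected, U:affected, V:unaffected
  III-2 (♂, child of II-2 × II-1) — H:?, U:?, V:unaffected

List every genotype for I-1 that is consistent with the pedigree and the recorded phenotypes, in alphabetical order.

I-1 ∈ {HH UU Vv, HH UU vv, HH Uu Vv, HH Uu vv, HH uu Vv, HH uu vv, Hh UU Vv, Hh UU vv, Hh Uu Vv, Hh Uu vv, Hh uu Vv, Hh uu vv, hh UU Vv, hh UU vv, hh Uu Vv, hh Uu vv, hh uu Vv, hh uu vv}

H/I-1 ? ·: HH|Hh|hh
H/I-2 un ·: HH|Hh
H/II-1 un I-1×I-2: HH|Hh
H/II-2 ? ·: HH|Hh|hh
H/II-3 un I-1×I-2: HH|Hh
H/II-4 un I-1×I-2: HH|Hh
H/III-1 un II-2×II-1: HH|Hh
H/III-2 ? II-2×II-1: HH|Hh|hh
⇒ H over [I-1,I-2,II-1,II-2,II-3,II-4,III-1,III-2]: 246 consistent
U/I-1 ? ·: UU|Uu|uu
U/I-2 un ·: UU|Uu
U/II-1 un I-1×I-2: Uu
U/II-2 aff ·: uu
U/II-3 un I-1×I-2: UU|Uu
U/II-4 un I-1×I-2: UU|Uu
U/III-1 aff II-2×II-1: uu
U/III-2 ? II-2×II-1: Uu|uu
⇒ U over [I-1,I-2,II-1,II-2,II-3,II-4,III-1,III-2]: 28 consistent
V/I-1 ? ·: Vv|vv
V/I-2 ? ·: Vv|vv
V/II-1 aff I-1×I-2: vv
V/II-2 ? ·: VV|Vv
V/II-3 un I-1×I-2: VV|Vv
V/II-4 ? I-1×I-2: VV|Vv|vv
V/III-1 un II-2×II-1: Vv
V/III-2 un II-2×II-1: Vv
⇒ V over [I-1,I-2,II-1,II-2,II-3,II-4,III-1,III-2]: 20 consistent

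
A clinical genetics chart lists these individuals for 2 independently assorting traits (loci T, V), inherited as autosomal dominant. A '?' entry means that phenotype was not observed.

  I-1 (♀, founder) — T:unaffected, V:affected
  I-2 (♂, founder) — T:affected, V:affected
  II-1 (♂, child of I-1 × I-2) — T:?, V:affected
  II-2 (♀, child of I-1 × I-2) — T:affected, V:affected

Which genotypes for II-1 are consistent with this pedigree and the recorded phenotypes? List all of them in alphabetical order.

II-1 ∈ {Tt VV, Tt Vv, tt VV, tt Vv}

T/I-1 un ·: tt
T/I-2 aff ·: Tt|TT
T/II-1 ? I-1×I-2: tt|Tt
T/II-2 aff I-1×I-2: Tt
⇒ T over [I-1,I-2,II-1,II-2]: 3 consistent
V/I-1 aff ·: Vv|VV
V/I-2 aff ·: Vv|VV
V/II-1 aff I-1×I-2: Vv|VV
V/II-2 aff I-1×I-2: Vv|VV
⇒ V over [I-1,I-2,II-1,II-2]: 13 consistent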